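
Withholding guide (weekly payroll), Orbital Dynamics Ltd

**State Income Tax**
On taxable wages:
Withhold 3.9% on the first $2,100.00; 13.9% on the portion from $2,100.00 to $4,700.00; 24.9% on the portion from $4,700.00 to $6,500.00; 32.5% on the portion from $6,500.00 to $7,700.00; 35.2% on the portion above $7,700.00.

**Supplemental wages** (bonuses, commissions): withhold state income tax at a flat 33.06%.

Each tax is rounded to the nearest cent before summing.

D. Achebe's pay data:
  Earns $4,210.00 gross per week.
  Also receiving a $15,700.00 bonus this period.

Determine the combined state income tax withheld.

State Income Tax: taxable = $4,210.00
  $81.90 + 13.9% × ($4,210.00 − $2,100.00) = $81.90 + 13.9% × $2,110.00 = $375.19
Supplemental (33.06% flat on bonus): 33.06% × $15,700.00 = $5,190.42
Total state income tax: $375.19 + $5,190.42 = $5,565.61

$5,565.61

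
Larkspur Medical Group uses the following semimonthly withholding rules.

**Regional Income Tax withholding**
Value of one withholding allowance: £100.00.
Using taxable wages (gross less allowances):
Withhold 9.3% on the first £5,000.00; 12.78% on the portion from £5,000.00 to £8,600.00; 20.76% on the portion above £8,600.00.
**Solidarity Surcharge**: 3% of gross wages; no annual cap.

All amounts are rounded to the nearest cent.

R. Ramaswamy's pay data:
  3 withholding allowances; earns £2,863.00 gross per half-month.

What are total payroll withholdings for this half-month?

£324.25

Regional Income Tax: taxable = £2,863.00 − 3×£100.00 = £2,563.00
  9.3% × £2,563.00 = £238.36
Solidarity Surcharge: 3% × £2,863.00 = £85.89
Total: £238.36 + £85.89 = £324.25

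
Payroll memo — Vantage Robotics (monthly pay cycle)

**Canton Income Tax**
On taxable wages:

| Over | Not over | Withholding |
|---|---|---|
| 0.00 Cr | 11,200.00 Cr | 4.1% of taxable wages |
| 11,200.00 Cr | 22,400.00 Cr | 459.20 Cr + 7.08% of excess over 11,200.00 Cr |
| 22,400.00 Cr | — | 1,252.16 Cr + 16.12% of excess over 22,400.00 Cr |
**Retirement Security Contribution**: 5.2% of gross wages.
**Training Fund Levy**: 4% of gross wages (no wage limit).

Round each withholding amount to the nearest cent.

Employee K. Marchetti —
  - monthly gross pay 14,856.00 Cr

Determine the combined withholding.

Canton Income Tax: taxable = 14,856.00 Cr
  459.20 Cr + 7.08% × (14,856.00 Cr − 11,200.00 Cr) = 459.20 Cr + 7.08% × 3,656.00 Cr = 718.04 Cr
Retirement Security Contribution: 5.2% × 14,856.00 Cr = 772.51 Cr
Training Fund Levy: 4% × 14,856.00 Cr = 594.24 Cr
Total: 718.04 Cr + 772.51 Cr + 594.24 Cr = 2,084.79 Cr

2,084.79 Cr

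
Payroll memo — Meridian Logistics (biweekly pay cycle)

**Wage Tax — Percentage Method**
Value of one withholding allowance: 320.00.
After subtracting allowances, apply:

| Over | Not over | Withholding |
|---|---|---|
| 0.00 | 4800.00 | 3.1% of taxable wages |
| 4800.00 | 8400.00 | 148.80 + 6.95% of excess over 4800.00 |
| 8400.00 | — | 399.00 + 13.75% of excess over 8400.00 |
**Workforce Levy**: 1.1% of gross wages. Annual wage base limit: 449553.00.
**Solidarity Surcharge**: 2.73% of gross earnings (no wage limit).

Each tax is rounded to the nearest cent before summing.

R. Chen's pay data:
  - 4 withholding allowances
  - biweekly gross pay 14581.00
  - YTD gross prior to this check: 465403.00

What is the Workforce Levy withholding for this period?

0.00

Workforce Levy: YTD 465403.00 ≥ cap 449553.00 → 0.00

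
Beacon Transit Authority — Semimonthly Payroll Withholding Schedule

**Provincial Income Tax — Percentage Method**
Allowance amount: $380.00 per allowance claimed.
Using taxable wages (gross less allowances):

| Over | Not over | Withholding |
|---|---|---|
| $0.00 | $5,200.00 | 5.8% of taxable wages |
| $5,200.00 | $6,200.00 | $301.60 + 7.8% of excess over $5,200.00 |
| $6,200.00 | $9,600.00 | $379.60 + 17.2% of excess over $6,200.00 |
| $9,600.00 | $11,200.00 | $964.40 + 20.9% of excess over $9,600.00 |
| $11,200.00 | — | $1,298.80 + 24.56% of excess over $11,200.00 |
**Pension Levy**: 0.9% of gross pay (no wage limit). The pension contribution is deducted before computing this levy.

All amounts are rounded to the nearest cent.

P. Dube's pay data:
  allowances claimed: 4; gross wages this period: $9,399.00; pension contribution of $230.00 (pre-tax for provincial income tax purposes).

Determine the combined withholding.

$711.35

Provincial Income Tax: taxable = $9,399.00 − $230.00 − 4×$380.00 = $7,649.00
  $379.60 + 17.2% × ($7,649.00 − $6,200.00) = $379.60 + 17.2% × $1,449.00 = $628.83
Pension Levy: 0.9% × $9,169.00 = $82.52
Total: $628.83 + $82.52 = $711.35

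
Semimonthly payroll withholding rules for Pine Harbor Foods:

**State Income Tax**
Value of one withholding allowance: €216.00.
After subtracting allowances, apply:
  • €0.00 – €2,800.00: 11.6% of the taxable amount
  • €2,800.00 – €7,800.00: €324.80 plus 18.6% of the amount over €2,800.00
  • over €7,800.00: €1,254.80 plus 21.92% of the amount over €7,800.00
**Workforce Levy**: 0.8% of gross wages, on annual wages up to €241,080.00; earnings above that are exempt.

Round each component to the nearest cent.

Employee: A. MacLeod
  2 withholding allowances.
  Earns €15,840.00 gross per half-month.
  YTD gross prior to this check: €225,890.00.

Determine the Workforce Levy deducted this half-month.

Workforce Levy: cap €241,080.00 − YTD €225,890.00 = €15,190.00 subject; 0.8% × €15,190.00 = €121.52

€121.52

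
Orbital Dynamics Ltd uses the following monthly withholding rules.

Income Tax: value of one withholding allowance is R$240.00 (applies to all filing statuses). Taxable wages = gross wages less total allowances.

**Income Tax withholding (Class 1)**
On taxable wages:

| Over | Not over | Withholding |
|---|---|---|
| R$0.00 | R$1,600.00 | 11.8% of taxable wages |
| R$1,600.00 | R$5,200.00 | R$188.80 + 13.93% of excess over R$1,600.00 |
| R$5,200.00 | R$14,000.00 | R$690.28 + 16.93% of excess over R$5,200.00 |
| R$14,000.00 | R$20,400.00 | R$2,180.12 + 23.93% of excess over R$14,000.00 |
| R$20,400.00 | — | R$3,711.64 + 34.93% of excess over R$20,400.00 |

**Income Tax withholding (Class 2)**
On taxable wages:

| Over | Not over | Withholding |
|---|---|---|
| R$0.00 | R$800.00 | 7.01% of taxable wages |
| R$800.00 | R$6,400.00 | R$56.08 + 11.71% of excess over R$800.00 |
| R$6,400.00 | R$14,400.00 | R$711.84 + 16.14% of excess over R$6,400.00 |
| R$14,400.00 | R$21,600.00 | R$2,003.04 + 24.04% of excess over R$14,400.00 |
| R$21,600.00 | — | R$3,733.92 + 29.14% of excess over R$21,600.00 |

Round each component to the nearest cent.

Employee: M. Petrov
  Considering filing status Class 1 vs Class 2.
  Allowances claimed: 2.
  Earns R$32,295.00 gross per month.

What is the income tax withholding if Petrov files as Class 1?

Income Tax (Class 1): taxable = R$32,295.00 − 2×R$240.00 = R$31,815.00
  R$3,711.64 + 34.93% × (R$31,815.00 − R$20,400.00) = R$3,711.64 + 34.93% × R$11,415.00 = R$7,698.90

R$7,698.90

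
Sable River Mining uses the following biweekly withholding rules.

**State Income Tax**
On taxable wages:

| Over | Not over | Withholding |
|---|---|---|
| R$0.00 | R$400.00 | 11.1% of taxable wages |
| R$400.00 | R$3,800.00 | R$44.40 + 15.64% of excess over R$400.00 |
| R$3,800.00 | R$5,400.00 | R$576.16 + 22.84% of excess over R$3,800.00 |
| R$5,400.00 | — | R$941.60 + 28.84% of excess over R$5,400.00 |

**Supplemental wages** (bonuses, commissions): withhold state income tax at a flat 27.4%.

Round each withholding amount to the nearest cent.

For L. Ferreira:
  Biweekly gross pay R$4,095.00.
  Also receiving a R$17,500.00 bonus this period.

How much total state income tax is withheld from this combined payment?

State Income Tax: taxable = R$4,095.00
  R$576.16 + 22.84% × (R$4,095.00 − R$3,800.00) = R$576.16 + 22.84% × R$295.00 = R$643.54
Supplemental (27.4% flat on bonus): 27.4% × R$17,500.00 = R$4,795.00
Total state income tax: R$643.54 + R$4,795.00 = R$5,438.54

R$5,438.54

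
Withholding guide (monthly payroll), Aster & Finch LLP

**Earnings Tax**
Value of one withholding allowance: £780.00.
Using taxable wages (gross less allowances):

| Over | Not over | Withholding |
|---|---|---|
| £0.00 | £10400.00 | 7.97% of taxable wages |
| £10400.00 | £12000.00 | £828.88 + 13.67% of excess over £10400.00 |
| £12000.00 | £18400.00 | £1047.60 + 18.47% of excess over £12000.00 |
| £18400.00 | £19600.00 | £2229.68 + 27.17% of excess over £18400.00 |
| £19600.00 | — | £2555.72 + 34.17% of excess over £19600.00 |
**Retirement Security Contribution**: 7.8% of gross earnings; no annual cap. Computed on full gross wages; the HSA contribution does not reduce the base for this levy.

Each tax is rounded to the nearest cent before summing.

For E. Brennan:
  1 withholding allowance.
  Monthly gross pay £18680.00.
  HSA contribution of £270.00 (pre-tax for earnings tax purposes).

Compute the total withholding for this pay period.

£3544.50

Earnings Tax: taxable = £18680.00 − £270.00 − 1×£780.00 = £17630.00
  £1047.60 + 18.47% × (£17630.00 − £12000.00) = £1047.60 + 18.47% × £5630.00 = £2087.46
Retirement Security Contribution: 7.8% × £18680.00 = £1457.04
Total: £2087.46 + £1457.04 = £3544.50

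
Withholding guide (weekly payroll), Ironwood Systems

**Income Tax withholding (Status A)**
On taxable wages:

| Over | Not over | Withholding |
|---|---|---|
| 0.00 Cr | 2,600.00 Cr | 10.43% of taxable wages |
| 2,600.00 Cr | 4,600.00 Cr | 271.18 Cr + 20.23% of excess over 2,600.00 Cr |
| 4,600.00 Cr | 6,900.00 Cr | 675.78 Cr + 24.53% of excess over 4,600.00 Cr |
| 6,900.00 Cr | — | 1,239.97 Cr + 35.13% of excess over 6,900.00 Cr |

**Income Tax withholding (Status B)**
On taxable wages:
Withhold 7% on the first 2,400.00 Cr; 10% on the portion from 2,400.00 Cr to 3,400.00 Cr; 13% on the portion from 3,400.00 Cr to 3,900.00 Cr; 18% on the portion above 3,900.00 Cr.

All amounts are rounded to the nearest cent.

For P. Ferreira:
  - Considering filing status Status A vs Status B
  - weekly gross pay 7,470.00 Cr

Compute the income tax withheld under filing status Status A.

Income Tax (Status A): taxable = 7,470.00 Cr
  1,239.97 Cr + 35.13% × (7,470.00 Cr − 6,900.00 Cr) = 1,239.97 Cr + 35.13% × 570.00 Cr = 1,440.21 Cr

1,440.21 Cr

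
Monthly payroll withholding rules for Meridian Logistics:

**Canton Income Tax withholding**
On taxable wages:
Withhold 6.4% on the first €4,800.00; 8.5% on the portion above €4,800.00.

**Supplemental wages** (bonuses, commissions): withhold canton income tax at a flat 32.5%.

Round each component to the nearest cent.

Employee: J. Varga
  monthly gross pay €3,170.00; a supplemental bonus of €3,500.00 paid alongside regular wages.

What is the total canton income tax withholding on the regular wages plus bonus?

€1,340.38

Canton Income Tax: taxable = €3,170.00
  6.4% × €3,170.00 = €202.88
Supplemental (32.5% flat on bonus): 32.5% × €3,500.00 = €1,137.50
Total canton income tax: €202.88 + €1,137.50 = €1,340.38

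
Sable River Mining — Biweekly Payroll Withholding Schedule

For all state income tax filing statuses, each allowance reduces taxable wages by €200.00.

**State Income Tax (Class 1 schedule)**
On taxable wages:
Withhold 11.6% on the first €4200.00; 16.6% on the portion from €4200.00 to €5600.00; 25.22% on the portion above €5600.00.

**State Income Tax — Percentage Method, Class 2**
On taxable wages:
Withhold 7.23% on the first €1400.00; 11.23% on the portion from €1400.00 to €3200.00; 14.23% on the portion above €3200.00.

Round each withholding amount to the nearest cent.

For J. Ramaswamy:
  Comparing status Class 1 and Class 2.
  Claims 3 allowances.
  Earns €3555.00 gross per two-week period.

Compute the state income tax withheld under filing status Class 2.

State Income Tax (Class 2): taxable = €3555.00 − 3×€200.00 = €2955.00
  €101.22 + 11.23% × (€2955.00 − €1400.00) = €101.22 + 11.23% × €1555.00 = €275.85

€275.85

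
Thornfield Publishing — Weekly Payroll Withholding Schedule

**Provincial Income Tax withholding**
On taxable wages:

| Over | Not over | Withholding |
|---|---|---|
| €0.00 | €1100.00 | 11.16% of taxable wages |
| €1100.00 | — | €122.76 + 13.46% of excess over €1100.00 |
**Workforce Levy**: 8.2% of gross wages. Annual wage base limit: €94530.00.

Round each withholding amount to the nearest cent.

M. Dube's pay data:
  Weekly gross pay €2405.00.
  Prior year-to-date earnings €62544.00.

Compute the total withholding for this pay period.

€495.62

Provincial Income Tax: taxable = €2405.00
  €122.76 + 13.46% × (€2405.00 − €1100.00) = €122.76 + 13.46% × €1305.00 = €298.41
Workforce Levy: 8.2% × €2405.00 = €197.21
Total: €298.41 + €197.21 = €495.62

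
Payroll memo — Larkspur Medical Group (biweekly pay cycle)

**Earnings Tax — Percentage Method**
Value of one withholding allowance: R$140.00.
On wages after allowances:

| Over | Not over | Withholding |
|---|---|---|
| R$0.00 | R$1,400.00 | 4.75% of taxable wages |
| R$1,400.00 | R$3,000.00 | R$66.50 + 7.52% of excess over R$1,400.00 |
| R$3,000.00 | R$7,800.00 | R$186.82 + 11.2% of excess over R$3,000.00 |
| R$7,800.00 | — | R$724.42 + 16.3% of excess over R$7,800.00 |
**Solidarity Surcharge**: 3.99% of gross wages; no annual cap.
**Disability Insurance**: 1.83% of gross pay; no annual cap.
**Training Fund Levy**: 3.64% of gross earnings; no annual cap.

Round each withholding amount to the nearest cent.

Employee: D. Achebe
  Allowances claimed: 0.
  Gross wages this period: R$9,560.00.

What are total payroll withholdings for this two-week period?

Earnings Tax: taxable = R$9,560.00
  R$724.42 + 16.3% × (R$9,560.00 − R$7,800.00) = R$724.42 + 16.3% × R$1,760.00 = R$1,011.30
Solidarity Surcharge: 3.99% × R$9,560.00 = R$381.44
Disability Insurance: 1.83% × R$9,560.00 = R$174.95
Training Fund Levy: 3.64% × R$9,560.00 = R$347.98
Total: R$1,011.30 + R$381.44 + R$174.95 + R$347.98 = R$1,915.67

R$1,915.67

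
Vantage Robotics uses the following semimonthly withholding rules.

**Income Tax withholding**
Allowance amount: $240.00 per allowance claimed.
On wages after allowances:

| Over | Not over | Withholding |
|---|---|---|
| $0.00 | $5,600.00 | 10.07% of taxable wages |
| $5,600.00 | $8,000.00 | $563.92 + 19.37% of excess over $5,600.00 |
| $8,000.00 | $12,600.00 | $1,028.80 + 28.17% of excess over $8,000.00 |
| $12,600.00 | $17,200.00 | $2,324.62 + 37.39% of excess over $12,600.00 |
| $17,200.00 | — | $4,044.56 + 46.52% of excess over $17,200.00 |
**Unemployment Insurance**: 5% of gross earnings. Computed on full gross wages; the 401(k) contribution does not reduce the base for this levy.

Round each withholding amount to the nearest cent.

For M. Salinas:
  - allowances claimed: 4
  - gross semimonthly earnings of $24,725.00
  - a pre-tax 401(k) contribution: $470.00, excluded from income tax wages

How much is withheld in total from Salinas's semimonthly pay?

Income Tax: taxable = $24,725.00 − $470.00 − 4×$240.00 = $23,295.00
  $4,044.56 + 46.52% × ($23,295.00 − $17,200.00) = $4,044.56 + 46.52% × $6,095.00 = $6,879.95
Unemployment Insurance: 5% × $24,725.00 = $1,236.25
Total: $6,879.95 + $1,236.25 = $8,116.20

$8,116.20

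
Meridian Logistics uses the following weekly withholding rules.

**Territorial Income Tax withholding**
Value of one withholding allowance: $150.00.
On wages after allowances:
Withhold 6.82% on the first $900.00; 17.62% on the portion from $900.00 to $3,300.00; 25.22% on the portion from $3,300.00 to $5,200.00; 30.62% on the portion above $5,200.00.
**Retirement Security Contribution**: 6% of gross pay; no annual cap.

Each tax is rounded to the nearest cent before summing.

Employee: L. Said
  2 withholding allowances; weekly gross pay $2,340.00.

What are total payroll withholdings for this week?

$402.65

Territorial Income Tax: taxable = $2,340.00 − 2×$150.00 = $2,040.00
  $61.38 + 17.62% × ($2,040.00 − $900.00) = $61.38 + 17.62% × $1,140.00 = $262.25
Retirement Security Contribution: 6% × $2,340.00 = $140.40
Total: $262.25 + $140.40 = $402.65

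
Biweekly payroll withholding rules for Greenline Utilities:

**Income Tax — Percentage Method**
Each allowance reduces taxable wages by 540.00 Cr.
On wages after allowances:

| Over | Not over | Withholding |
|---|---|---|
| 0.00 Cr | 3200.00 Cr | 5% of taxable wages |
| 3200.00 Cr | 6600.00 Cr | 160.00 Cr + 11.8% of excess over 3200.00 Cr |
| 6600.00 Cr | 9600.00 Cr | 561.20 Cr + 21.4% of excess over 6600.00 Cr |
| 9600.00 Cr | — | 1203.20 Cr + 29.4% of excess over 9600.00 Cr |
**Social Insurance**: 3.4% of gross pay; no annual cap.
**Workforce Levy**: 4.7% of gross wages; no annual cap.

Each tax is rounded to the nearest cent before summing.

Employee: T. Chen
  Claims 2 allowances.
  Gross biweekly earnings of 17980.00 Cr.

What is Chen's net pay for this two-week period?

Income Tax: taxable = 17980.00 Cr − 2×540.00 Cr = 16900.00 Cr
  1203.20 Cr + 29.4% × (16900.00 Cr − 9600.00 Cr) = 1203.20 Cr + 29.4% × 7300.00 Cr = 3349.40 Cr
Social Insurance: 3.4% × 17980.00 Cr = 611.32 Cr
Workforce Levy: 4.7% × 17980.00 Cr = 845.06 Cr
Total withheld: 3349.40 Cr + 611.32 Cr + 845.06 Cr = 4805.78 Cr
Net pay: 17980.00 Cr − 4805.78 Cr = 13174.22 Cr

13174.22 Cr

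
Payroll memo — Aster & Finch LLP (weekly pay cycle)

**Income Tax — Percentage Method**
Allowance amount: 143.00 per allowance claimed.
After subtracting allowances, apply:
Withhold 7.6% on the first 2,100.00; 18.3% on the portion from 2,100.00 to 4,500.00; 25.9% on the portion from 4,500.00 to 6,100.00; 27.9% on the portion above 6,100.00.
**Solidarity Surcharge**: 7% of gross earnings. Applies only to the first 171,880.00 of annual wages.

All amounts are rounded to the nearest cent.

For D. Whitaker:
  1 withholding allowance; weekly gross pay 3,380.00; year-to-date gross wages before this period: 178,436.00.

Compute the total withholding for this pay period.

Income Tax: taxable = 3,380.00 − 1×143.00 = 3,237.00
  159.60 + 18.3% × (3,237.00 − 2,100.00) = 159.60 + 18.3% × 1,137.00 = 367.67
Solidarity Surcharge: YTD 178,436.00 ≥ cap 171,880.00 → 0.00
Total: 367.67 + 0.00 = 367.67

367.67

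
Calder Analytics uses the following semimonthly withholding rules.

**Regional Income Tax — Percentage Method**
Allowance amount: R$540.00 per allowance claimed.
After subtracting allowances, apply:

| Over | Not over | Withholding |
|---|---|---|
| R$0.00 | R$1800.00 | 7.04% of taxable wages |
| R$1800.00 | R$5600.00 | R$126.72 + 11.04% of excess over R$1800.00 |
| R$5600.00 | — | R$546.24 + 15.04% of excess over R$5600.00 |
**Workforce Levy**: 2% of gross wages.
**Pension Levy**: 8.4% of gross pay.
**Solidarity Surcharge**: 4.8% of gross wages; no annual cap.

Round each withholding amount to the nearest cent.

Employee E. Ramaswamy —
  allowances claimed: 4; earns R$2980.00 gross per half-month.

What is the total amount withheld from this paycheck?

R$510.69

Regional Income Tax: taxable = R$2980.00 − 4×R$540.00 = R$820.00
  7.04% × R$820.00 = R$57.73
Workforce Levy: 2% × R$2980.00 = R$59.60
Pension Levy: 8.4% × R$2980.00 = R$250.32
Solidarity Surcharge: 4.8% × R$2980.00 = R$143.04
Total: R$57.73 + R$59.60 + R$250.32 + R$143.04 = R$510.69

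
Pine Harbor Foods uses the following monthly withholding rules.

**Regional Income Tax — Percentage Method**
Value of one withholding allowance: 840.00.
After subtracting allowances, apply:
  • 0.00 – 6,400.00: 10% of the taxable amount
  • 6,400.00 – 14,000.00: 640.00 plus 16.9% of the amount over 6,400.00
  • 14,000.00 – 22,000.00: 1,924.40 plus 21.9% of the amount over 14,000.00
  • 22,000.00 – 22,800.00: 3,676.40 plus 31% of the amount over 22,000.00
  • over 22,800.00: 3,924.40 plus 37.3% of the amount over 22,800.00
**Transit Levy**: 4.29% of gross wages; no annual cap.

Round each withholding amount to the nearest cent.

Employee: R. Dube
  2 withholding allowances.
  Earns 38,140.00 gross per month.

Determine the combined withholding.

10,655.79

Regional Income Tax: taxable = 38,140.00 − 2×840.00 = 36,460.00
  3,924.40 + 37.3% × (36,460.00 − 22,800.00) = 3,924.40 + 37.3% × 13,660.00 = 9,019.58
Transit Levy: 4.29% × 38,140.00 = 1,636.21
Total: 9,019.58 + 1,636.21 = 10,655.79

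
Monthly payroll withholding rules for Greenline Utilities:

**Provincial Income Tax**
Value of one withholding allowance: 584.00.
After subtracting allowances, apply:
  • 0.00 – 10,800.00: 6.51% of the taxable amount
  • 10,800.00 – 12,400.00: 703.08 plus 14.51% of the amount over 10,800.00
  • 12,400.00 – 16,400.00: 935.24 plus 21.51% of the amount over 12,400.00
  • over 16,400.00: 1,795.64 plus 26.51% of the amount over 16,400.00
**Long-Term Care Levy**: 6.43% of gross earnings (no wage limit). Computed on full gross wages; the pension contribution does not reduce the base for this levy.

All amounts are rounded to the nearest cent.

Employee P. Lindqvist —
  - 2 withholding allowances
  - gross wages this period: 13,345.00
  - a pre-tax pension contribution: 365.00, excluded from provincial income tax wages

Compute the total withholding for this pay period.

1,708.00

Provincial Income Tax: taxable = 13,345.00 − 365.00 − 2×584.00 = 11,812.00
  703.08 + 14.51% × (11,812.00 − 10,800.00) = 703.08 + 14.51% × 1,012.00 = 849.92
Long-Term Care Levy: 6.43% × 13,345.00 = 858.08
Total: 849.92 + 858.08 = 1,708.00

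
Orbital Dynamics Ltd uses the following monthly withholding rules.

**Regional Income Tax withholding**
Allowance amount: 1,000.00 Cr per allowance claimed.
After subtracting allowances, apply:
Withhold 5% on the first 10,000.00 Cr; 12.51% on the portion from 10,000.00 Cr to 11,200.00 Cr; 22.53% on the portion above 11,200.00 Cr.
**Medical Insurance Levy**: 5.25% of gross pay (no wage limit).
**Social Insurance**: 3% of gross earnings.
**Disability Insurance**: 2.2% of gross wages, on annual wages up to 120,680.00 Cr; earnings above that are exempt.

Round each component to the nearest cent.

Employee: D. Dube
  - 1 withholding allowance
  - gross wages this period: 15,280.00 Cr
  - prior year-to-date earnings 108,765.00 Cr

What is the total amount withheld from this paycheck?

Regional Income Tax: taxable = 15,280.00 Cr − 1×1,000.00 Cr = 14,280.00 Cr
  650.12 Cr + 22.53% × (14,280.00 Cr − 11,200.00 Cr) = 650.12 Cr + 22.53% × 3,080.00 Cr = 1,344.04 Cr
Medical Insurance Levy: 5.25% × 15,280.00 Cr = 802.20 Cr
Social Insurance: 3% × 15,280.00 Cr = 458.40 Cr
Disability Insurance: cap 120,680.00 Cr − YTD 108,765.00 Cr = 11,915.00 Cr subject; 2.2% × 11,915.00 Cr = 262.13 Cr
Total: 1,344.04 Cr + 802.20 Cr + 458.40 Cr + 262.13 Cr = 2,866.77 Cr

2,866.77 Cr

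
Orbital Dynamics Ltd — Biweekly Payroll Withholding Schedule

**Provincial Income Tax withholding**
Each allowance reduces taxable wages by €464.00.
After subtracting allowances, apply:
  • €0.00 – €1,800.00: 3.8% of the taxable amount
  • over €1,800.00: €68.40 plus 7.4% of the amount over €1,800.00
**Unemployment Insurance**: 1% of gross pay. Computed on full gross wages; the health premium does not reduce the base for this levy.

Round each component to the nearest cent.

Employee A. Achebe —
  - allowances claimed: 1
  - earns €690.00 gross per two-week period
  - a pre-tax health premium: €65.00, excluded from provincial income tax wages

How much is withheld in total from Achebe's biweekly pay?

€13.02

Provincial Income Tax: taxable = €690.00 − €65.00 − 1×€464.00 = €161.00
  3.8% × €161.00 = €6.12
Unemployment Insurance: 1% × €690.00 = €6.90
Total: €6.12 + €6.90 = €13.02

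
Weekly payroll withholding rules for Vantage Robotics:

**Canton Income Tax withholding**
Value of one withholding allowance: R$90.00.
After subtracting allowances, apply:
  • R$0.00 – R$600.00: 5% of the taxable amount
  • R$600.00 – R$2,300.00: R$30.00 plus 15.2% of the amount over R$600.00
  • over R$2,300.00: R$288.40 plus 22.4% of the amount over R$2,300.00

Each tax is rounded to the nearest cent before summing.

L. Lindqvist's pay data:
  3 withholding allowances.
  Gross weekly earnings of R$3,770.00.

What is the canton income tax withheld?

R$557.20

Canton Income Tax: taxable = R$3,770.00 − 3×R$90.00 = R$3,500.00
  R$288.40 + 22.4% × (R$3,500.00 − R$2,300.00) = R$288.40 + 22.4% × R$1,200.00 = R$557.20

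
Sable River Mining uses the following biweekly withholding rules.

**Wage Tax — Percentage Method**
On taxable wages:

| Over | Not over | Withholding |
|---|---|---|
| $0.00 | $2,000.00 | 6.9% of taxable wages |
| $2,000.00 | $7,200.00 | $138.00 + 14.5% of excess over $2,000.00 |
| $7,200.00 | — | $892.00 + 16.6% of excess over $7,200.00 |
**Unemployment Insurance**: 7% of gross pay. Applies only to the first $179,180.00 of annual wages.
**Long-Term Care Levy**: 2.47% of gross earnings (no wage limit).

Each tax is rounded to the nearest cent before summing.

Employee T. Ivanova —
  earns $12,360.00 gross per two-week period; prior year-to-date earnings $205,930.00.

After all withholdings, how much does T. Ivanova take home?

$10,306.15

Wage Tax: taxable = $12,360.00
  $892.00 + 16.6% × ($12,360.00 − $7,200.00) = $892.00 + 16.6% × $5,160.00 = $1,748.56
Unemployment Insurance: YTD $205,930.00 ≥ cap $179,180.00 → $0.00
Long-Term Care Levy: 2.47% × $12,360.00 = $305.29
Total withheld: $1,748.56 + $0.00 + $305.29 = $2,053.85
Net pay: $12,360.00 − $2,053.85 = $10,306.15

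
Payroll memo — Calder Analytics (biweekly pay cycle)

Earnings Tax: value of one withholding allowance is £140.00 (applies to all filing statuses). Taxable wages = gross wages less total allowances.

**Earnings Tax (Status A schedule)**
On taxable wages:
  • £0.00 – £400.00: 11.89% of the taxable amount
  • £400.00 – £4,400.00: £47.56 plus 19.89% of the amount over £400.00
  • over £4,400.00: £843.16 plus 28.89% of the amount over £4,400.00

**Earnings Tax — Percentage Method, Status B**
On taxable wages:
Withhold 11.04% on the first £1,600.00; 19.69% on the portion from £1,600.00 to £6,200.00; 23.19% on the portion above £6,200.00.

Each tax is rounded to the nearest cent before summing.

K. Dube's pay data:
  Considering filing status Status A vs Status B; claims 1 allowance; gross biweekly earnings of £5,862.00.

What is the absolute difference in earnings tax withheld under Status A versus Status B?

£236.83

Earnings Tax (Status A): taxable = £5,862.00 − 1×£140.00 = £5,722.00
  £843.16 + 28.89% × (£5,722.00 − £4,400.00) = £843.16 + 28.89% × £1,322.00 = £1,225.09
Earnings Tax (Status B): taxable = £5,862.00 − 1×£140.00 = £5,722.00
  £176.64 + 19.69% × (£5,722.00 − £1,600.00) = £176.64 + 19.69% × £4,122.00 = £988.26
Difference: |£1,225.09 − £988.26| = £236.83 (higher under Status A)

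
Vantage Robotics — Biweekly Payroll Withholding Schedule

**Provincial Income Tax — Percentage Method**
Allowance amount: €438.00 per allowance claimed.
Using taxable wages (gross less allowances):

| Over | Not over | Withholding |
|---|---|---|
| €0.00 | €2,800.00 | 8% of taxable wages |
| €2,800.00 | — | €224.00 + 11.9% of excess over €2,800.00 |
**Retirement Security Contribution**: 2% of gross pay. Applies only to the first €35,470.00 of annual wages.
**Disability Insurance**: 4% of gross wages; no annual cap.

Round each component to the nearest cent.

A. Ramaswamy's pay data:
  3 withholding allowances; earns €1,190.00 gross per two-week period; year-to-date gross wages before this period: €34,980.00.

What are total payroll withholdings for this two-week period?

€57.40

Provincial Income Tax: taxable = €1,190.00 − 3×€438.00 = €-124.00
  Taxable ≤ 0 → €0.00
Retirement Security Contribution: cap €35,470.00 − YTD €34,980.00 = €490.00 subject; 2% × €490.00 = €9.80
Disability Insurance: 4% × €1,190.00 = €47.60
Total: €0.00 + €9.80 + €47.60 = €57.40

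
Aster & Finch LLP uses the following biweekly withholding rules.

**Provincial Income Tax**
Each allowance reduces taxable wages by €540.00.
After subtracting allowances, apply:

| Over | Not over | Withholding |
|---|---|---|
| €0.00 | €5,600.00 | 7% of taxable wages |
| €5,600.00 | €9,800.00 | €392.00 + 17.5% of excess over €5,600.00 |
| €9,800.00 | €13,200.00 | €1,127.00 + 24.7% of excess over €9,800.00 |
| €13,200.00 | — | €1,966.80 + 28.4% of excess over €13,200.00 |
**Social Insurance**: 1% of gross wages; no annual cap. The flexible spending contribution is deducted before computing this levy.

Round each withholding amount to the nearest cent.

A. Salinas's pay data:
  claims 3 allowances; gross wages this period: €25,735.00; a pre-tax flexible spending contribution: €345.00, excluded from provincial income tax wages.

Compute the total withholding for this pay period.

€5,222.58

Provincial Income Tax: taxable = €25,735.00 − €345.00 − 3×€540.00 = €23,770.00
  €1,966.80 + 28.4% × (€23,770.00 − €13,200.00) = €1,966.80 + 28.4% × €10,570.00 = €4,968.68
Social Insurance: 1% × €25,390.00 = €253.90
Total: €4,968.68 + €253.90 = €5,222.58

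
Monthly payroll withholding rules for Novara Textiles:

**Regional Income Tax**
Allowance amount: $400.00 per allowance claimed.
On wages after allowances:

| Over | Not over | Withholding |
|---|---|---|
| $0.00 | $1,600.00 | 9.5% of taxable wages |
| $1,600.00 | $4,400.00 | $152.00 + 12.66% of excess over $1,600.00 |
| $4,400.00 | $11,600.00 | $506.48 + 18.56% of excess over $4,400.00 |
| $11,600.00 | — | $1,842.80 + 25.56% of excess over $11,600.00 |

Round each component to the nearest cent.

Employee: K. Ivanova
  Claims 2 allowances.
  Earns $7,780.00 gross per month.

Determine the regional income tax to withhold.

Regional Income Tax: taxable = $7,780.00 − 2×$400.00 = $6,980.00
  $506.48 + 18.56% × ($6,980.00 − $4,400.00) = $506.48 + 18.56% × $2,580.00 = $985.33

$985.33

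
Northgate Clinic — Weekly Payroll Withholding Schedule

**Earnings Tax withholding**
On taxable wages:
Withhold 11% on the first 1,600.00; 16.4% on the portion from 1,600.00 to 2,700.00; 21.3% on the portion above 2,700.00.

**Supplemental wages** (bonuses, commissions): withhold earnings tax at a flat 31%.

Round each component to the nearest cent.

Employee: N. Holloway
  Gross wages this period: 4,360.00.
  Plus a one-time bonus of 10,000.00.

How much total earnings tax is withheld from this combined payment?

Earnings Tax: taxable = 4,360.00
  356.40 + 21.3% × (4,360.00 − 2,700.00) = 356.40 + 21.3% × 1,660.00 = 709.98
Supplemental (31% flat on bonus): 31% × 10,000.00 = 3,100.00
Total earnings tax: 709.98 + 3,100.00 = 3,809.98

3,809.98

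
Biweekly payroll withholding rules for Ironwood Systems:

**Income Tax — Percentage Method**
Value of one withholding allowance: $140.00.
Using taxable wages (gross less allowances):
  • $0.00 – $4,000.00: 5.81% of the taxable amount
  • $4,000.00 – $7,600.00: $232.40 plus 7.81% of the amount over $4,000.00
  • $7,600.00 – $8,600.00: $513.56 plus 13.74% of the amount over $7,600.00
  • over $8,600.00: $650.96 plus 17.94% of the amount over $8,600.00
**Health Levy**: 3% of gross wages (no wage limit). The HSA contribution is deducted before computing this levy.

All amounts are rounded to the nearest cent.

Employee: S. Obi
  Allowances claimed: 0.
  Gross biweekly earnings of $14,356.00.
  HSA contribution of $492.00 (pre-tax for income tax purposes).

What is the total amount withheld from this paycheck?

$2,011.24

Income Tax: taxable = $14,356.00 − $492.00 = $13,864.00
  $650.96 + 17.94% × ($13,864.00 − $8,600.00) = $650.96 + 17.94% × $5,264.00 = $1,595.32
Health Levy: 3% × $13,864.00 = $415.92
Total: $1,595.32 + $415.92 = $2,011.24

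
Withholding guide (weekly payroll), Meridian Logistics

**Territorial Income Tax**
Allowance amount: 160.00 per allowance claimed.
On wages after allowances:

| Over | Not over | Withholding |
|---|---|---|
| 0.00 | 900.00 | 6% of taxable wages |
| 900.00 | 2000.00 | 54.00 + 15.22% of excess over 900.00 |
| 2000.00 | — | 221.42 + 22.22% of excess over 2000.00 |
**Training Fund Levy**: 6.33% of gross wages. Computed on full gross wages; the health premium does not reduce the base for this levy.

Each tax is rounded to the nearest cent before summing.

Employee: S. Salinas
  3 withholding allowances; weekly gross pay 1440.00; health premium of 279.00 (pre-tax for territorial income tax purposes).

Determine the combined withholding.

132.01

Territorial Income Tax: taxable = 1440.00 − 279.00 − 3×160.00 = 681.00
  6% × 681.00 = 40.86
Training Fund Levy: 6.33% × 1440.00 = 91.15
Total: 40.86 + 91.15 = 132.01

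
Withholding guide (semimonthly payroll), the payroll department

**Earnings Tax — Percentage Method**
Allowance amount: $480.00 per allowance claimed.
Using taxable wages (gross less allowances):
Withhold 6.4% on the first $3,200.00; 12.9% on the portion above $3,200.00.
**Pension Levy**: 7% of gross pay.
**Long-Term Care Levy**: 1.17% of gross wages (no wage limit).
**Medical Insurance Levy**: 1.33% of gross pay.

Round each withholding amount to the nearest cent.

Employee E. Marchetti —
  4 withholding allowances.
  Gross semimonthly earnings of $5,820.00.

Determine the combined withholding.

$848.00

Earnings Tax: taxable = $5,820.00 − 4×$480.00 = $3,900.00
  $204.80 + 12.9% × ($3,900.00 − $3,200.00) = $204.80 + 12.9% × $700.00 = $295.10
Pension Levy: 7% × $5,820.00 = $407.40
Long-Term Care Levy: 1.17% × $5,820.00 = $68.09
Medical Insurance Levy: 1.33% × $5,820.00 = $77.41
Total: $295.10 + $407.40 + $68.09 + $77.41 = $848.00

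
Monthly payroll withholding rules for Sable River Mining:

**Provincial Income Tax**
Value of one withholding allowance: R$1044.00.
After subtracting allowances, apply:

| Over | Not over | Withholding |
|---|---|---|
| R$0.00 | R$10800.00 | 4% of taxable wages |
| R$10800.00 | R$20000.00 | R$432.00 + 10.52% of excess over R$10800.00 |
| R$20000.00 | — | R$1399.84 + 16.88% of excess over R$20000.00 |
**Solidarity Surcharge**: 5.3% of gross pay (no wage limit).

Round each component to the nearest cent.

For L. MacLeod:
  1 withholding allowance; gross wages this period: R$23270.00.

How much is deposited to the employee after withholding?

R$20261.10

Provincial Income Tax: taxable = R$23270.00 − 1×R$1044.00 = R$22226.00
  R$1399.84 + 16.88% × (R$22226.00 − R$20000.00) = R$1399.84 + 16.88% × R$2226.00 = R$1775.59
Solidarity Surcharge: 5.3% × R$23270.00 = R$1233.31
Total withheld: R$1775.59 + R$1233.31 = R$3008.90
Net pay: R$23270.00 − R$3008.90 = R$20261.10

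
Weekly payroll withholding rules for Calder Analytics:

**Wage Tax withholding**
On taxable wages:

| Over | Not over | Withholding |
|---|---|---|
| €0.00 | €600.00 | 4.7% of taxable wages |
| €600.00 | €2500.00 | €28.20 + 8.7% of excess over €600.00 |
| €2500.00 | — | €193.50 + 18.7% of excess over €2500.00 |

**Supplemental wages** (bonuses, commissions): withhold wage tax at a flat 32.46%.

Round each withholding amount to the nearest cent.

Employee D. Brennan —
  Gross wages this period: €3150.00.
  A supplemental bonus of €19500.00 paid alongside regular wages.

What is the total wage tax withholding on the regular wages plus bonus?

€6644.75

Wage Tax: taxable = €3150.00
  €193.50 + 18.7% × (€3150.00 − €2500.00) = €193.50 + 18.7% × €650.00 = €315.05
Supplemental (32.46% flat on bonus): 32.46% × €19500.00 = €6329.70
Total wage tax: €315.05 + €6329.70 = €6644.75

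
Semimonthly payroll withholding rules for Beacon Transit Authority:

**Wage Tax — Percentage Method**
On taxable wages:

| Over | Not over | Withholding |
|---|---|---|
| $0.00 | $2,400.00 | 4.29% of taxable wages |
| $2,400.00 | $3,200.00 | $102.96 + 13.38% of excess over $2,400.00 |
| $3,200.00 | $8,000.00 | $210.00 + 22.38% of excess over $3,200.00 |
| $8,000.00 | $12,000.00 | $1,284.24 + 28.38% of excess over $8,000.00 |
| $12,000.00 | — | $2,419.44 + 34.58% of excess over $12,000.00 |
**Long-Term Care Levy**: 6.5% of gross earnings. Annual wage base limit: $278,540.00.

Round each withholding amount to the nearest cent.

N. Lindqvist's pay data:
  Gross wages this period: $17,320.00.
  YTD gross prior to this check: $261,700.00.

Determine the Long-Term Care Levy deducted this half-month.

Long-Term Care Levy: cap $278,540.00 − YTD $261,700.00 = $16,840.00 subject; 6.5% × $16,840.00 = $1,094.60

$1,094.60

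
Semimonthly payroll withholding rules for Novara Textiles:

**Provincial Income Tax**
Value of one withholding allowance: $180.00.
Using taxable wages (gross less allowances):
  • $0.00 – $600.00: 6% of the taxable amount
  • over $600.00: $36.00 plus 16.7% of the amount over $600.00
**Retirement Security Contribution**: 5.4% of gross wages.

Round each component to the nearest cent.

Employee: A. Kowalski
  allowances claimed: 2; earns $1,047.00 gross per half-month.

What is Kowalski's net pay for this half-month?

Provincial Income Tax: taxable = $1,047.00 − 2×$180.00 = $687.00
  $36.00 + 16.7% × ($687.00 − $600.00) = $36.00 + 16.7% × $87.00 = $50.53
Retirement Security Contribution: 5.4% × $1,047.00 = $56.54
Total withheld: $50.53 + $56.54 = $107.07
Net pay: $1,047.00 − $107.07 = $939.93

$939.93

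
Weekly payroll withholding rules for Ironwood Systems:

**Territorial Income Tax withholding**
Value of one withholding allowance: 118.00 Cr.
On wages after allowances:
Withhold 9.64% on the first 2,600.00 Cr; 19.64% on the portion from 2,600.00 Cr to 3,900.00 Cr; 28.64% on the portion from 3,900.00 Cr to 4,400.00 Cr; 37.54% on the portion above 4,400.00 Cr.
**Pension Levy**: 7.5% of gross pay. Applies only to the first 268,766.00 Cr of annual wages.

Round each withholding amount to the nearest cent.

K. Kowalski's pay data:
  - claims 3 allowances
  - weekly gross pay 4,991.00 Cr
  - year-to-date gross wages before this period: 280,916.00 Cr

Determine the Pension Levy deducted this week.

0.00 Cr

Pension Levy: YTD 280,916.00 Cr ≥ cap 268,766.00 Cr → 0.00 Cr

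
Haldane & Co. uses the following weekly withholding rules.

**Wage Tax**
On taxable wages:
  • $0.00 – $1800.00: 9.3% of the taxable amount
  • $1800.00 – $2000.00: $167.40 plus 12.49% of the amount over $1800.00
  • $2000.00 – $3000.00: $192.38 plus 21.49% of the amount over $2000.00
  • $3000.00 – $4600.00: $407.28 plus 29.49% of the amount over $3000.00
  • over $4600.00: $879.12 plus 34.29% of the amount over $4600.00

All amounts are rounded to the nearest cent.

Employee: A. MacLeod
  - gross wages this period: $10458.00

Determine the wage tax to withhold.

$2887.83

Wage Tax: taxable = $10458.00
  $879.12 + 34.29% × ($10458.00 − $4600.00) = $879.12 + 34.29% × $5858.00 = $2887.83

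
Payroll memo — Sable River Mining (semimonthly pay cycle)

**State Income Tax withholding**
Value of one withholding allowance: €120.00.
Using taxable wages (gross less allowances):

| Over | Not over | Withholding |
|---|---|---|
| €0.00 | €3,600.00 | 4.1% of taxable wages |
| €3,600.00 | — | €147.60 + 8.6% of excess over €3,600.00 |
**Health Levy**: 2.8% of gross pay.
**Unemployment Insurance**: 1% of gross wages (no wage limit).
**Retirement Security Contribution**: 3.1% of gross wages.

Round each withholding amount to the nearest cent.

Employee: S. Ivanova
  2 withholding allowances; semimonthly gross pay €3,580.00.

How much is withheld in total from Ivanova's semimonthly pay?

State Income Tax: taxable = €3,580.00 − 2×€120.00 = €3,340.00
  4.1% × €3,340.00 = €136.94
Health Levy: 2.8% × €3,580.00 = €100.24
Unemployment Insurance: 1% × €3,580.00 = €35.80
Retirement Security Contribution: 3.1% × €3,580.00 = €110.98
Total: €136.94 + €100.24 + €35.80 + €110.98 = €383.96

€383.96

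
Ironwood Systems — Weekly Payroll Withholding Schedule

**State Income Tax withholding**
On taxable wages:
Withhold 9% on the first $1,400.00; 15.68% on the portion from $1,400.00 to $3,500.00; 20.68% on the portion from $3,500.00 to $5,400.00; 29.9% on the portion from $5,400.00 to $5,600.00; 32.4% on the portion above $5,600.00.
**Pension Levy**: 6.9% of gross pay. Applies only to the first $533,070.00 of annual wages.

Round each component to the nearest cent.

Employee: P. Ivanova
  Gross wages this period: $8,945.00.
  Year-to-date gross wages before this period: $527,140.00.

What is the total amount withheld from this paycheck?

State Income Tax: taxable = $8,945.00
  $908.00 + 32.4% × ($8,945.00 − $5,600.00) = $908.00 + 32.4% × $3,345.00 = $1,991.78
Pension Levy: cap $533,070.00 − YTD $527,140.00 = $5,930.00 subject; 6.9% × $5,930.00 = $409.17
Total: $1,991.78 + $409.17 = $2,400.95

$2,400.95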